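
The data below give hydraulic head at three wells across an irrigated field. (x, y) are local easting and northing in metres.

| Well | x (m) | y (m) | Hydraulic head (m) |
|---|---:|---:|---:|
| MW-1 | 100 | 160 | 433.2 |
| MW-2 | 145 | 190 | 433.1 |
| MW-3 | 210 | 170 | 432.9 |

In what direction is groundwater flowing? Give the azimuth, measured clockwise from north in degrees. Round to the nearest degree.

With h = a·x + b·y + c and MW-1 as origin, the differences give:
  45·a + 30·b = -0.1
  110·a + 10·b = -0.3
Eliminate b (×10 and ×30, subtract): -2850·a = 8.00 → a = ∂h/∂x = -0.002807
Back-substitute: b = ∂h/∂y = +0.0008772.
Flow direction (−∇h) has components (+0.002807 E, -0.0008772 N).
Azimuth = atan2(E, N) = atan2(+0.002807, -0.0008772) = 107.4° ≈ 107°.

107°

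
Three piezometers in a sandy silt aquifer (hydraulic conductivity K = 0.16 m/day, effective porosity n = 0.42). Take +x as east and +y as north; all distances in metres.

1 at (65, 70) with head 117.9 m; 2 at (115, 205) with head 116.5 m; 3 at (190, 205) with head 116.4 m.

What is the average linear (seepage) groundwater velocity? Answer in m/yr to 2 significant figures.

1.4 m/yr

Taking 1 as reference: 2−1 = (50, 135, -1.4); 3−1 = (125, 135, -1.5).
Solve a·Δx + b·Δy = Δh: det = 50·135 − 125·135 = -10125.
∂h/∂x = [(-1.4)·135 − (-1.5)·135] / -10125 = -0.001333
∂h/∂y = [50·(-1.5) − 125·(-1.4)] / -10125 = -0.009877
|∇h| = √(-0.001333² + -0.009877²) = 0.009967
Seepage velocity v = K·i/n = 0.16 × 0.009967 / 0.42 = 0.003797 m/day = 1.387 m/yr.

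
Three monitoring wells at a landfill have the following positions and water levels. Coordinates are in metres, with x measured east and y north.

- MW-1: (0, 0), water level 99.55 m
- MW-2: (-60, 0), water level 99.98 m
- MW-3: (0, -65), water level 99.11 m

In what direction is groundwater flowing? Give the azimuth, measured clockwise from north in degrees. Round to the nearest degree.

∂h/∂x = (99.98 − 99.55) / (-60 − 0) = -0.007167
∂h/∂y = (99.11 − 99.55) / (-65 − 0) = +0.006769
Flow direction (−∇h) has components (+0.007167 E, -0.006769 N).
Azimuth = atan2(E, N) = atan2(+0.007167, -0.006769) = 133.4° ≈ 133°.

133°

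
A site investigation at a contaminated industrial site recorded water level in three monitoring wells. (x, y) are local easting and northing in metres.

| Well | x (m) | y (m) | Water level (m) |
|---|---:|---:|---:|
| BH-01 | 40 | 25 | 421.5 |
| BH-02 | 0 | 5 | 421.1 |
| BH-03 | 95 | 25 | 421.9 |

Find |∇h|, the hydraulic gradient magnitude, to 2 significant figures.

Taking BH-01 as reference: BH-02−BH-01 = (-40, -20, -0.4); BH-03−BH-01 = (55, 0, +0.4).
Determinant of the coordinate differences = (-40)·0 − 55·(-20) = 1100.
∂h/∂x = [(-0.4)·0 − (+0.4)·(-20)] / 1100 = +0.007273
∂h/∂y = [(-40)·(+0.4) − 55·(-0.4)] / 1100 = +0.005455
|∇h| = √(0.007273² + 0.005455²) = 0.009091

0.0091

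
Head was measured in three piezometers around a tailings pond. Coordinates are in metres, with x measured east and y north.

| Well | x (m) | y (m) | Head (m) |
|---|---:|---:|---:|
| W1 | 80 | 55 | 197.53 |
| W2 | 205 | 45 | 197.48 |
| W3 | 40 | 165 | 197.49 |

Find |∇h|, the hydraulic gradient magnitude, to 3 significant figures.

Taking W1 as reference: W2−W1 = (125, -10, -0.05); W3−W1 = (-40, 110, -0.04).
Solve a·Δx + b·Δy = Δh: det = 125·110 − (-40)·(-10) = 13350.
∂h/∂x = [(-0.05)·110 − (-0.04)·(-10)] / 13350 = -0.0004419
∂h/∂y = [125·(-0.04) − (-40)·(-0.05)] / 13350 = -0.0005243
|∇h| = √(-0.0004419² + -0.0005243²) = 0.0006857

0.000686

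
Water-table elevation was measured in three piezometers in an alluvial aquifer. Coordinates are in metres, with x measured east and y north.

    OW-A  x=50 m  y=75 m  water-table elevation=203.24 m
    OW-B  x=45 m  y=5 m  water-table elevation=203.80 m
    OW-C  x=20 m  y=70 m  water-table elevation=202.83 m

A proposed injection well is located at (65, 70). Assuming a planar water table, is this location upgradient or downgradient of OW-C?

Differences from OW-A: to OW-B (Δx, Δy, Δh) = (-5, -70, +0.56); to OW-C = (-30, -5, -0.41).
Solve a·Δx + b·Δy = Δh: det = (-5)·(-5) − (-30)·(-70) = -2075.
∂h/∂x = [(+0.56)·(-5) − (-0.41)·(-70)] / -2075 = +0.01518
∂h/∂y = [(-5)·(-0.41) − (-30)·(+0.56)] / -2075 = -0.009084
Head at (65, 70) = 203.24 + (+0.01518)·(15) + (-0.009084)·(-5) = 203.51 m.
That is higher than the 202.83 m at OW-C, so the point is upgradient.

upgradient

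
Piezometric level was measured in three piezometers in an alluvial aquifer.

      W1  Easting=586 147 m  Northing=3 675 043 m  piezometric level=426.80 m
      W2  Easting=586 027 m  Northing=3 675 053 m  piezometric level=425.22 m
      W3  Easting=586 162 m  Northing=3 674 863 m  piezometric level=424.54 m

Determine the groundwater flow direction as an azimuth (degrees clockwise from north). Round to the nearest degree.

226°

Differences from W1: to W2 (Δx, Δy, Δh) = (-120, 10, -1.58); to W3 = (15, -180, -2.26).
Determinant of the coordinate differences = (-120)·(-180) − 15·10 = 21450.
∂h/∂x = [(-1.58)·(-180) − (-2.26)·10] / 21450 = +0.01431
∂h/∂y = [(-120)·(-2.26) − 15·(-1.58)] / 21450 = +0.01375
Flow direction (−∇h) has components (-0.01431 E, -0.01375 N).
Azimuth = atan2(E, N) = atan2(-0.01431, -0.01375) = 226.2° ≈ 226°.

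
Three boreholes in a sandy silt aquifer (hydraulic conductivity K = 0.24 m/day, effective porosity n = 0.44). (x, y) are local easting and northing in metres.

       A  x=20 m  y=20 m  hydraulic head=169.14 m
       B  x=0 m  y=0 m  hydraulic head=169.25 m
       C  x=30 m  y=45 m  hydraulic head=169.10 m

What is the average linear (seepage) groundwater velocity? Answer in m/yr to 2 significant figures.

Taking A as reference: B−A = (-20, -20, +0.11); C−A = (10, 25, -0.04).
Determinant of the coordinate differences = (-20)·25 − 10·(-20) = -300.
∂h/∂x = [(+0.11)·25 − (-0.04)·(-20)] / -300 = -0.006500
∂h/∂y = [(-20)·(-0.04) − 10·(+0.11)] / -300 = +0.001000
|∇h| = √(-0.006500² + 0.001000²) = 0.006576
Seepage velocity v = K·i/n = 0.24 × 0.006576 / 0.44 = 0.003587 m/day = 1.31 m/yr.

1.3 m/yr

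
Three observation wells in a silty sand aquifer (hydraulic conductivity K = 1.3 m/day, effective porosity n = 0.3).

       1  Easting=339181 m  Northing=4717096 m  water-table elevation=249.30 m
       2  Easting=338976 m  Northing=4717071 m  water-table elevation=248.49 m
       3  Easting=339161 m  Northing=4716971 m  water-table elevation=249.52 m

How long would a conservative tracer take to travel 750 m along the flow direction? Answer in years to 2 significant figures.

Differences from 1: to 2 (Δx, Δy, Δh) = (-205, -25, -0.81); to 3 = (-20, -125, +0.22).
Solve a·Δx + b·Δy = Δh: det = (-205)·(-125) − (-20)·(-25) = 25125.
∂h/∂x = [(-0.81)·(-125) − (+0.22)·(-25)] / 25125 = +0.004249
∂h/∂y = [(-205)·(+0.22) − (-20)·(-0.81)] / 25125 = -0.002440
|∇h| = √(0.004249² + -0.002440²) = 0.0049
Seepage velocity v = K·i/n = 1.3 × 0.0049 / 0.3 = 0.02123 m/day.
t = 750 / 0.02123 = 3.533e+04 days = 96.7 years.

97 years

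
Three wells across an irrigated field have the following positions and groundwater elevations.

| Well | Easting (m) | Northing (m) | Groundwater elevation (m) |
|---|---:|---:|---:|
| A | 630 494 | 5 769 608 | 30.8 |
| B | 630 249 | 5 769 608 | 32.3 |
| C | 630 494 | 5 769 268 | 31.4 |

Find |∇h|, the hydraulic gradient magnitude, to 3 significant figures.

∂h/∂x = (32.3 − 30.8) / (630249 − 630494) = -0.006122
∂h/∂y = (31.4 − 30.8) / (5769268 − 5769608) = -0.001765
|∇h| = √(-0.006122² + -0.001765²) = 0.006371

0.00637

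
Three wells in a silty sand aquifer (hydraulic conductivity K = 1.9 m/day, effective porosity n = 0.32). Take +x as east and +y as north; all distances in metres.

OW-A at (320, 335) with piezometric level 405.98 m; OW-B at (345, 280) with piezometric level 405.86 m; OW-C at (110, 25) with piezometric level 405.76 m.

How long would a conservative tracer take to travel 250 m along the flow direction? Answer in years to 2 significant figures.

Three-point gradient (reference OW-A): Δ to OW-B = (25, -55, -0.12), Δ to OW-C = (-210, -310, -0.22).
∂h/∂x = -0.001301, ∂h/∂y = +0.001591 (det = -19300).
|∇h| = √(-0.001301² + 0.001591²) = 0.002055
Seepage velocity v = K·i/n = 1.9 × 0.002055 / 0.32 = 0.0122 m/day.
t = 250 / 0.0122 = 2.049e+04 days = 56.1 years.

56 years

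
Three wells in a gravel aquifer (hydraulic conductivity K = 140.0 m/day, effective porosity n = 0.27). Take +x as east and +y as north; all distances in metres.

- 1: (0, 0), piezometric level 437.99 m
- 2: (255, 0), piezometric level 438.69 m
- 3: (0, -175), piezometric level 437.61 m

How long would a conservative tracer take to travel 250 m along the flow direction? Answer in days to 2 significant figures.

∂h/∂x = (438.69 − 437.99) / (255 − 0) = +0.002745
∂h/∂y = (437.61 − 437.99) / (-175 − 0) = +0.002171
|∇h| = √(0.002745² + 0.002171²) = 0.0035
Seepage velocity v = K·i/n = 140.0 × 0.0035 / 0.27 = 1.815 m/day.
t = 250 / 1.815 = 137.7 days.

140 days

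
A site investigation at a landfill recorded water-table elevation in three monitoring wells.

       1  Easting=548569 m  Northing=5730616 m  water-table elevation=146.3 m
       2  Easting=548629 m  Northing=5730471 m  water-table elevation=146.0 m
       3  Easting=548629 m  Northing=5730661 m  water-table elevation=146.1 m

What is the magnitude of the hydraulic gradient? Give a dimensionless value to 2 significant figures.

Taking 1 as reference: 2−1 = (60, -145, -0.3); 3−1 = (60, 45, -0.2).
Determinant of the coordinate differences = 60·45 − 60·(-145) = 11400.
∂h/∂x = [(-0.3)·45 − (-0.2)·(-145)] / 11400 = -0.003728
∂h/∂y = [60·(-0.2) − 60·(-0.3)] / 11400 = +0.0005263
|∇h| = √(-0.003728² + 0.0005263²) = 0.003765

0.0038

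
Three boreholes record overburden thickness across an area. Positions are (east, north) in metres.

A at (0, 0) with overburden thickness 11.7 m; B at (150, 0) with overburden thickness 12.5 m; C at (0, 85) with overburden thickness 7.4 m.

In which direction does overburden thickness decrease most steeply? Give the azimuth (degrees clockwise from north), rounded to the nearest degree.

∂d/∂x = (12.5 − 11.7) / (150 − 0) = +0.005333
∂d/∂y = (7.4 − 11.7) / (85 − 0) = -0.05059
Steepest decrease is along −∇f: components (-0.005333 E, +0.05059 N).
Azimuth = atan2(-0.005333, +0.05059) = 354.0° ≈ 354°.

354°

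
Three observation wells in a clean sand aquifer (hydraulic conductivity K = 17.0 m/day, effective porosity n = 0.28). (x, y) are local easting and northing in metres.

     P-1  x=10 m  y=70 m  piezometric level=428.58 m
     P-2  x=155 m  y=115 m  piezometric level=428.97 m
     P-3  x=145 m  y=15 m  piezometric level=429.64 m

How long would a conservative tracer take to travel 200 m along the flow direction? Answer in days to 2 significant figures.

380 days

With h = a·x + b·y + c and P-1 as origin, the differences give:
  145·a + 45·b = +0.39
  135·a + (-55)·b = +1.06
Eliminate b (×(-55) and ×45, subtract): -14050·a = -69.150 → a = ∂h/∂x = +0.004922
Back-substitute: b = ∂h/∂y = -0.007192.
|∇h| = √(0.004922² + -0.007192²) = 0.008715
Seepage velocity v = K·i/n = 17.0 × 0.008715 / 0.28 = 0.5291 m/day.
t = 200 / 0.5291 = 378 days.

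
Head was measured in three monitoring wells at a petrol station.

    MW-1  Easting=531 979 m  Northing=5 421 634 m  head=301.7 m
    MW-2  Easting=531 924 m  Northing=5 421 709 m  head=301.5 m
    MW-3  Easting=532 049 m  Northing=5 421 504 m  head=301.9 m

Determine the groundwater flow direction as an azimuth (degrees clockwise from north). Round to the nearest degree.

Differences from MW-1: to MW-2 (Δx, Δy, Δh) = (-55, 75, -0.2); to MW-3 = (70, -130, +0.2).
Solve a·Δx + b·Δy = Δh: det = (-55)·(-130) − 70·75 = 1900.
∂h/∂x = [(-0.2)·(-130) − (+0.2)·75] / 1900 = +0.005789
∂h/∂y = [(-55)·(+0.2) − 70·(-0.2)] / 1900 = +0.001579
Flow direction (−∇h) has components (-0.005789 E, -0.001579 N).
Azimuth = atan2(E, N) = atan2(-0.005789, -0.001579) = 254.7° ≈ 255°.

255°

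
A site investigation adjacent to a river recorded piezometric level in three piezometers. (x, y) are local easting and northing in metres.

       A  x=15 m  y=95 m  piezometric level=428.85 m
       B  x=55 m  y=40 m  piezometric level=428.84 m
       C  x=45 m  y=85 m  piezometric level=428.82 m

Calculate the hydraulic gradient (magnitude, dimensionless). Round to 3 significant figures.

With h = a·x + b·y + c and A as origin, the differences give:
  40·a + (-55)·b = -0.01
  30·a + (-10)·b = -0.03
Eliminate b (×(-10) and ×(-55), subtract): 1250·a = -1.550 → a = ∂h/∂x = -0.001240
Back-substitute: b = ∂h/∂y = -0.0007200.
|∇h| = √(-0.001240² + -0.0007200²) = 0.001434

0.00143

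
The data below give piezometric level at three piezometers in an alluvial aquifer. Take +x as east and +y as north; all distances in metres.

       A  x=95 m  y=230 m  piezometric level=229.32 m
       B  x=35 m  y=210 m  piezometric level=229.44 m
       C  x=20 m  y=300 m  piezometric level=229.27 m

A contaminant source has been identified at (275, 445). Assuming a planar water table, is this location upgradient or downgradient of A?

downgradient

With h = a·x + b·y + c and A as origin, the differences give:
  (-60)·a + (-20)·b = +0.12
  (-75)·a + 70·b = -0.05
Eliminate b (×70 and ×(-20), subtract): -5700·a = 7.400 → a = ∂h/∂x = -0.001298
Back-substitute: b = ∂h/∂y = -0.002105.
Head at (275, 445) = 229.32 + (-0.001298)·(180) + (-0.002105)·(215) = 228.63 m.
That is lower than the 229.32 m at A, so the point is downgradient.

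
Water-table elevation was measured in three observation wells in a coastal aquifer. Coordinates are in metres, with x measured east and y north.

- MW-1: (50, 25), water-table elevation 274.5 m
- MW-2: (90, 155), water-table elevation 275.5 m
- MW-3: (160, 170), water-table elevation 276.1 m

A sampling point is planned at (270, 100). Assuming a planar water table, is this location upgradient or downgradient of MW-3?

Differences from MW-1: to MW-2 (Δx, Δy, Δh) = (40, 130, +1.0); to MW-3 = (110, 145, +1.6).
Determinant of the coordinate differences = 40·145 − 110·130 = -8500.
∂h/∂x = [(+1.0)·145 − (+1.6)·130] / -8500 = +0.007412
∂h/∂y = [40·(+1.6) − 110·(+1.0)] / -8500 = +0.005412
Head at (270, 100) = 274.5 + (+0.007412)·(220) + (+0.005412)·(75) = 276.54 m.
That is higher than the 276.1 m at MW-3, so the point is upgradient.

upgradient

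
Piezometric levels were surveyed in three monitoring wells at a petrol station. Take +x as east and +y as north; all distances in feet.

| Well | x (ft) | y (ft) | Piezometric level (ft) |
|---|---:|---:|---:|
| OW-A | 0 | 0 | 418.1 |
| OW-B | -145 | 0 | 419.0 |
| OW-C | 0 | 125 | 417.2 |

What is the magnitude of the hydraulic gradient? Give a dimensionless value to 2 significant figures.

∂h/∂x = (419.0 − 418.1) / (-145 − 0) = -0.006207
∂h/∂y = (417.2 − 418.1) / (125 − 0) = -0.007200
|∇h| = √(-0.006207² + -0.007200²) = 0.009506

0.0095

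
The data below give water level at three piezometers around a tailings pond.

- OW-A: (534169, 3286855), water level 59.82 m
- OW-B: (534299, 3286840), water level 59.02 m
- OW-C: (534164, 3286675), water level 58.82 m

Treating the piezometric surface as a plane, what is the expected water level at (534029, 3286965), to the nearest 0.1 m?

61.2 m

Taking OW-A as reference: OW-B−OW-A = (130, -15, -0.80); OW-C−OW-A = (-5, -180, -1.00).
Determinant of the coordinate differences = 130·(-180) − (-5)·(-15) = -23475.
∂h/∂x = [(-0.80)·(-180) − (-1.00)·(-15)] / -23475 = -0.005495
∂h/∂y = [130·(-1.00) − (-5)·(-0.80)] / -23475 = +0.005708
h(534029, 3286965) = 59.82 + (-0.005495)·(-140) + (+0.005708)·(110) = 59.82 +0.769 +0.628 = 61.217 m.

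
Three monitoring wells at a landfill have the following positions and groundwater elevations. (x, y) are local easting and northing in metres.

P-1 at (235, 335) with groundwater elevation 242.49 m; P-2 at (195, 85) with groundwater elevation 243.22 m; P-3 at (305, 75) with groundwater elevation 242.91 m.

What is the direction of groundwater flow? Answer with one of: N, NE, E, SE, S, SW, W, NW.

With h = a·x + b·y + c and P-1 as origin, the differences give:
  (-40)·a + (-250)·b = +0.73
  70·a + (-260)·b = +0.42
Eliminate b (×(-260) and ×(-250), subtract): 27900·a = -84.800 → a = ∂h/∂x = -0.003039
Back-substitute: b = ∂h/∂y = -0.002434.
Flow = −∇h = (+0.003039 east, +0.002434 north), which points northeast.

NE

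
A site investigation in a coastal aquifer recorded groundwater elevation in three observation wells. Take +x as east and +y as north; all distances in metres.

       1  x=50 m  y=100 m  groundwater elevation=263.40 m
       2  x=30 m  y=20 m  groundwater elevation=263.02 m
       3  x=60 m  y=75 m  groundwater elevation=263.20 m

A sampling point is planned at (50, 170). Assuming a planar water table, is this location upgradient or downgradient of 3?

upgradient

Differences from 1: to 2 (Δx, Δy, Δh) = (-20, -80, -0.38); to 3 = (10, -25, -0.20).
Determinant of the coordinate differences = (-20)·(-25) − 10·(-80) = 1300.
∂h/∂x = [(-0.38)·(-25) − (-0.20)·(-80)] / 1300 = -0.005000
∂h/∂y = [(-20)·(-0.20) − 10·(-0.38)] / 1300 = +0.006000
Head at (50, 170) = 263.40 + (-0.005000)·(0) + (+0.006000)·(70) = 263.82 m.
That is higher than the 263.20 m at 3, so the point is upgradient.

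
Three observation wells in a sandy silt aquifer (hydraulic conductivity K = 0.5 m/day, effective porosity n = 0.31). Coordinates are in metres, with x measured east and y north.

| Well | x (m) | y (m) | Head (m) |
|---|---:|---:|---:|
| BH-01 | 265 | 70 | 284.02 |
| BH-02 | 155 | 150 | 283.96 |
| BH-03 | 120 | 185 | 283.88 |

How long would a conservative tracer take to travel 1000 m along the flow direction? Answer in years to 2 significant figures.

220 years

With h = a·x + b·y + c and BH-01 as origin, the differences give:
  (-110)·a + 80·b = -0.06
  (-145)·a + 115·b = -0.14
Eliminate b (×115 and ×80, subtract): -1050·a = 4.300 → a = ∂h/∂x = -0.004095
Back-substitute: b = ∂h/∂y = -0.006381.
|∇h| = √(-0.004095² + -0.006381²) = 0.007582
Seepage velocity v = K·i/n = 0.5 × 0.007582 / 0.31 = 0.01223 m/day.
t = 1000 / 0.01223 = 8.177e+04 days = 224 years.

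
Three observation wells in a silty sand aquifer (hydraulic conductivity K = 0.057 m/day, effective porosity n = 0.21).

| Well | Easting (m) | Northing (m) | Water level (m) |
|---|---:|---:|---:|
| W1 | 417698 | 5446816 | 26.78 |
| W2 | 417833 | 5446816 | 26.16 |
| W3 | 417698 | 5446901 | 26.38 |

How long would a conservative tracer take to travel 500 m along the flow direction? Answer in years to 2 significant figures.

770 years

∂h/∂x = (26.16 − 26.78) / (417833 − 417698) = -0.004593
∂h/∂y = (26.38 − 26.78) / (5446901 − 5446816) = -0.004706
|∇h| = √(-0.004593² + -0.004706²) = 0.006576
Seepage velocity v = K·i/n = 0.057 × 0.006576 / 0.21 = 0.001785 m/day.
t = 500 / 0.001785 = 2.801e+05 days = 767 years.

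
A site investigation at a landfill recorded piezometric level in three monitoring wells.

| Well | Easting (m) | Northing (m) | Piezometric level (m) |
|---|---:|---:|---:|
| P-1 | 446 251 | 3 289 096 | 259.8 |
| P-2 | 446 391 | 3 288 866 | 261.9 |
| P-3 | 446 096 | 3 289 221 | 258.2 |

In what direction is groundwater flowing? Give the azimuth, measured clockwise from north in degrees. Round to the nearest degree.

314°

Taking P-1 as reference: P-2−P-1 = (140, -230, +2.1); P-3−P-1 = (-155, 125, -1.6).
Determinant of the coordinate differences = 140·125 − (-155)·(-230) = -18150.
∂h/∂x = [(+2.1)·125 − (-1.6)·(-230)] / -18150 = +0.005813
∂h/∂y = [140·(-1.6) − (-155)·(+2.1)] / -18150 = -0.005592
Flow direction (−∇h) has components (-0.005813 E, +0.005592 N).
Azimuth = atan2(E, N) = atan2(-0.005813, +0.005592) = 313.9° ≈ 314°.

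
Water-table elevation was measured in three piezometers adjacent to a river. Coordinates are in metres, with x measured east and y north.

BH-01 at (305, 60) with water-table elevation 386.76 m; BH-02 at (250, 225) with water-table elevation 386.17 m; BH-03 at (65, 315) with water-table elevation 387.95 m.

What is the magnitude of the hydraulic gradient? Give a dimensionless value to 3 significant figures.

Three-point gradient (reference BH-01): Δ to BH-02 = (-55, 165, -0.59), Δ to BH-03 = (-240, 255, +1.19).
∂h/∂x = -0.01356, ∂h/∂y = -0.008096 (det = 25575).
|∇h| = √(-0.01356² + -0.008096²) = 0.01579

0.0158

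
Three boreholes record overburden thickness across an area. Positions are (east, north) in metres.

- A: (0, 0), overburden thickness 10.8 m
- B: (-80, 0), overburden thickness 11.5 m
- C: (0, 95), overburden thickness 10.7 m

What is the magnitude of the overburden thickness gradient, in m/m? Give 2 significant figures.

∂d/∂x = (11.5 − 10.8) / (-80 − 0) = -0.008750
∂d/∂y = (10.7 − 10.8) / (95 − 0) = -0.001053
|∇f| = √(-0.008750² + -0.001053²) = 0.008813 m/m

0.0088 m/m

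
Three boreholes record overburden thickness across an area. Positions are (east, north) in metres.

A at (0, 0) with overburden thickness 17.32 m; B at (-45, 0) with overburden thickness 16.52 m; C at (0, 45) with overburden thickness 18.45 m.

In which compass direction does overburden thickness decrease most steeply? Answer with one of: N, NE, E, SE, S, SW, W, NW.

∂d/∂x = (16.52 − 17.32) / (-45 − 0) = +0.01778
∂d/∂y = (18.45 − 17.32) / (45 − 0) = +0.02511
Steepest decrease is along −∇f = (-0.01778 E, -0.02511 N) → southwest.

SW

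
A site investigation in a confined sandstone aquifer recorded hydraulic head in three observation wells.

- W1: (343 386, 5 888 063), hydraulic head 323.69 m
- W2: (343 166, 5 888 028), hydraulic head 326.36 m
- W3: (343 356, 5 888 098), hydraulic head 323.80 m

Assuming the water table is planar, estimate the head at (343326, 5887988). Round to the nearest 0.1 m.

324.8 m

With h = a·x + b·y + c and W1 as origin, the differences give:
  (-220)·a + (-35)·b = +2.67
  (-30)·a + 35·b = +0.11
Eliminate b (×35 and ×(-35), subtract): -8750·a = 97.300 → a = ∂h/∂x = -0.01112
Back-substitute: b = ∂h/∂y = -0.006389.
h(343326, 5887988) = 323.69 + (-0.01112)·(-60) + (-0.006389)·(-75) = 323.69 +0.667 +0.479 = 324.836 m.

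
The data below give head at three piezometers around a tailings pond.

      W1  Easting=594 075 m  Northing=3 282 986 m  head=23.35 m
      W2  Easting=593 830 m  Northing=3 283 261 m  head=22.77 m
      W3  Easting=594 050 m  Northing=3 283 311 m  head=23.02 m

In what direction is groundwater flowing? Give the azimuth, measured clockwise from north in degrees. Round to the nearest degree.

Taking W1 as reference: W2−W1 = (-245, 275, -0.58); W3−W1 = (-25, 325, -0.33).
Solve a·Δx + b·Δy = Δh: det = (-245)·325 − (-25)·275 = -72750.
∂h/∂x = [(-0.58)·325 − (-0.33)·275] / -72750 = +0.001344
∂h/∂y = [(-245)·(-0.33) − (-25)·(-0.58)] / -72750 = -0.0009120
Flow direction (−∇h) has components (-0.001344 E, +0.0009120 N).
Azimuth = atan2(E, N) = atan2(-0.001344, +0.0009120) = 304.2° ≈ 304°.

304°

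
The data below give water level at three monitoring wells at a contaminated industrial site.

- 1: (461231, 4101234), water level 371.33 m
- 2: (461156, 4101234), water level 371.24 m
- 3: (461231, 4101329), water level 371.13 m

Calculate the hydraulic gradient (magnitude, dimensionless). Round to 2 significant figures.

∂h/∂x = (371.24 − 371.33) / (461156 − 461231) = +0.001200
∂h/∂y = (371.13 − 371.33) / (4101329 − 4101234) = -0.002105
|∇h| = √(0.001200² + -0.002105²) = 0.002423

0.0024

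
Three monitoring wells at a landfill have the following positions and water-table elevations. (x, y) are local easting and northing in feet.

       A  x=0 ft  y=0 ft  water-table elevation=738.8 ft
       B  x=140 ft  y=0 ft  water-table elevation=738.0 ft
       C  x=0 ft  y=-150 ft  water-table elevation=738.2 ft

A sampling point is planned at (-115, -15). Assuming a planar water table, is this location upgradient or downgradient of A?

upgradient

∂h/∂x = (738.0 − 738.8) / (140 − 0) = -0.005714
∂h/∂y = (738.2 − 738.8) / (-150 − 0) = +0.004000
Head at (-115, -15) = 738.8 + (-0.005714)·(-115) + (+0.004000)·(-15) = 739.40 ft.
That is higher than the 738.8 ft at A, so the point is upgradient.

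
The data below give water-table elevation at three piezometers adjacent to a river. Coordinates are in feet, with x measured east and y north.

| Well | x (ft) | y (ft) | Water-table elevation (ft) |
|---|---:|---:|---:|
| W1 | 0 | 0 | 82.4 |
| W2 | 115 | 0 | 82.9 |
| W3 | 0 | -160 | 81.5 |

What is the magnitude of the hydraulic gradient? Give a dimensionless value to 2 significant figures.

∂h/∂x = (82.9 − 82.4) / (115 − 0) = +0.004348
∂h/∂y = (81.5 − 82.4) / (-160 − 0) = +0.005625
|∇h| = √(0.004348² + 0.005625²) = 0.00711

0.0071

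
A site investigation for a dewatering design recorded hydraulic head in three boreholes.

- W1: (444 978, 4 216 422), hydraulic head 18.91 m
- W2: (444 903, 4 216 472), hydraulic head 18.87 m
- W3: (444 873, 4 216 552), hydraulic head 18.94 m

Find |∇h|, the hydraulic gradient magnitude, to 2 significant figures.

0.0021

Differences from W1: to W2 (Δx, Δy, Δh) = (-75, 50, -0.04); to W3 = (-105, 130, +0.03).
Determinant of the coordinate differences = (-75)·130 − (-105)·50 = -4500.
∂h/∂x = [(-0.04)·130 − (+0.03)·50] / -4500 = +0.001489
∂h/∂y = [(-75)·(+0.03) − (-105)·(-0.04)] / -4500 = +0.001433
|∇h| = √(0.001489² + 0.001433²) = 0.002067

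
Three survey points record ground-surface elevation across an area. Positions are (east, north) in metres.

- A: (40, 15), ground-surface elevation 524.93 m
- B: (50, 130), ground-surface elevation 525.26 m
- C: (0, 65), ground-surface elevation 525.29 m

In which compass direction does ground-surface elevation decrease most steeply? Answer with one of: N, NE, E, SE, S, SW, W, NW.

Taking A as reference: B−A = (10, 115, +0.33); C−A = (-40, 50, +0.36).
Determinant of the coordinate differences = 10·50 − (-40)·115 = 5100.
∂z/∂x = [(+0.33)·50 − (+0.36)·115] / 5100 = -0.004882
∂z/∂y = [10·(+0.36) − (-40)·(+0.33)] / 5100 = +0.003294
Steepest decrease is along −∇f = (+0.004882 E, -0.003294 N) → southeast.

SE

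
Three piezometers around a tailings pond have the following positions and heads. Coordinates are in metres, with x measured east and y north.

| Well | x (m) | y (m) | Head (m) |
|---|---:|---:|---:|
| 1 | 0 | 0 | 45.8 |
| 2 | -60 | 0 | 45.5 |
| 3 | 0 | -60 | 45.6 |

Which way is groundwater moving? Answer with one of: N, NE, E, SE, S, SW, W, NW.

SW

∂h/∂x = (45.5 − 45.8) / (-60 − 0) = +0.005000
∂h/∂y = (45.6 − 45.8) / (-60 − 0) = +0.003333
Flow = −∇h = (-0.005000 east, -0.003333 north), which points southwest.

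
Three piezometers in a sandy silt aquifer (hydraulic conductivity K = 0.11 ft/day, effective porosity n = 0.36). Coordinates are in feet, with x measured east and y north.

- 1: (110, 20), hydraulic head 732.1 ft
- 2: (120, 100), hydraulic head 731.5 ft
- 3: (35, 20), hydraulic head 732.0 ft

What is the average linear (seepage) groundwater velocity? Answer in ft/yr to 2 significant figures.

0.87 ft/yr

With h = a·x + b·y + c and 1 as origin, the differences give:
  10·a + 80·b = -0.6
  (-75)·a + 0·b = -0.1
Eliminate b (×0 and ×80, subtract): 6000·a = 8.00 → a = ∂h/∂x = +0.001333
Back-substitute: b = ∂h/∂y = -0.007667.
|∇h| = √(0.001333² + -0.007667²) = 0.007782
Seepage velocity v = K·i/n = 0.11 × 0.007782 / 0.36 = 0.002378 ft/day = 0.8686 ft/yr.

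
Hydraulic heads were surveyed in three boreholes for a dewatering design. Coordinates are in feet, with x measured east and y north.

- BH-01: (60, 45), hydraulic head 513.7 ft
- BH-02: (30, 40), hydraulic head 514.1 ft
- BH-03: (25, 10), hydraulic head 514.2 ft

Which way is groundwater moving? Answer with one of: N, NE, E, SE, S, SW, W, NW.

E

With h = a·x + b·y + c and BH-01 as origin, the differences give:
  (-30)·a + (-5)·b = +0.4
  (-35)·a + (-35)·b = +0.5
Eliminate b (×(-35) and ×(-5), subtract): 875·a = -11.50 → a = ∂h/∂x = -0.01314
Back-substitute: b = ∂h/∂y = -0.001143.
Flow = −∇h = (+0.01314 east, +0.001143 north), which points east.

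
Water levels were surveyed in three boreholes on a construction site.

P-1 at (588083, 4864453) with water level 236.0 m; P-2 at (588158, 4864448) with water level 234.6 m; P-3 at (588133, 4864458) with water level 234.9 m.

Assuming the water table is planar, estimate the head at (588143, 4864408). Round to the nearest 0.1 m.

Three-point gradient (reference P-1): Δ to P-2 = (75, -5, -1.4), Δ to P-3 = (50, 5, -1.1).
∂h/∂x = -0.02000, ∂h/∂y = -0.02000 (det = 625).
h(588143, 4864408) = 236.0 + (-0.02000)·(60) + (-0.02000)·(-45) = 236.0 -1.200 +0.900 = 235.700 m.

235.7 m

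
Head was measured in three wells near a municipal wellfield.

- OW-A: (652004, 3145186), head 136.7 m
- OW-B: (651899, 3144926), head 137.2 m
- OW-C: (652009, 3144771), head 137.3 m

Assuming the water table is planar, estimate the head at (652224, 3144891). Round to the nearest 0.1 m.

With h = a·x + b·y + c and OW-A as origin, the differences give:
  (-105)·a + (-260)·b = +0.5
  5·a + (-415)·b = +0.6
Eliminate b (×(-415) and ×(-260), subtract): 44875·a = -51.50 → a = ∂h/∂x = -0.001148
Back-substitute: b = ∂h/∂y = -0.001460.
h(652224, 3144891) = 136.7 + (-0.001148)·(220) + (-0.001460)·(-295) = 136.7 -0.252 +0.431 = 136.878 m.

136.9 m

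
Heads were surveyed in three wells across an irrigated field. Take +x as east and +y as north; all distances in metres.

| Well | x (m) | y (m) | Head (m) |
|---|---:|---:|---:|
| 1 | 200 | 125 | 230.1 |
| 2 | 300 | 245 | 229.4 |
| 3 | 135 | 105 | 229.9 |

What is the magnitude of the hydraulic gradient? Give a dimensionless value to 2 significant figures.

Three-point gradient (reference 1): Δ to 2 = (100, 120, -0.7), Δ to 3 = (-65, -20, -0.2).
∂h/∂x = +0.006552, ∂h/∂y = -0.01129 (det = 5800).
|∇h| = √(0.006552² + -0.01129²) = 0.01305

0.013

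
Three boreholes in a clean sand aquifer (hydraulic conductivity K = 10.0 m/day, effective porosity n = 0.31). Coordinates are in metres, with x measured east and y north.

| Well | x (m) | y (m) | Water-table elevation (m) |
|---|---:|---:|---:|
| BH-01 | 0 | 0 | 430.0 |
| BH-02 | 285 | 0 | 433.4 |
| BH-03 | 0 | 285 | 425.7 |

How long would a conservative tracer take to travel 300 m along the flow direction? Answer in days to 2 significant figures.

480 days

∂h/∂x = (433.4 − 430.0) / (285 − 0) = +0.01193
∂h/∂y = (425.7 − 430.0) / (285 − 0) = -0.01509
|∇h| = √(0.01193² + -0.01509²) = 0.01924
Seepage velocity v = K·i/n = 10.0 × 0.01924 / 0.31 = 0.6206 m/day.
t = 300 / 0.6206 = 483.4 days.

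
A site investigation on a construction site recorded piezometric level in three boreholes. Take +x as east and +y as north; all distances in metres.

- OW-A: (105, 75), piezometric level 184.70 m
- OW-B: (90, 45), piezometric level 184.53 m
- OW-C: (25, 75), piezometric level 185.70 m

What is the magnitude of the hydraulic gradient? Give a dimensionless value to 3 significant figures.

0.0173

Three-point gradient (reference OW-A): Δ to OW-B = (-15, -30, -0.17), Δ to OW-C = (-80, 0, +1.00).
∂h/∂x = -0.01250, ∂h/∂y = +0.01192 (det = -2400).
|∇h| = √(-0.01250² + 0.01192²) = 0.01727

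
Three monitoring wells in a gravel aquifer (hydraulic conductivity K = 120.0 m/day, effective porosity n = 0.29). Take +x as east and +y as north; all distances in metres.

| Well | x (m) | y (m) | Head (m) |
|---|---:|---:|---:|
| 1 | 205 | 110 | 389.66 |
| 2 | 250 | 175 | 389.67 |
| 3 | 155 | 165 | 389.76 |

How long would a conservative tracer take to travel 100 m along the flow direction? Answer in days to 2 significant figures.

Differences from 1: to 2 (Δx, Δy, Δh) = (45, 65, +0.01); to 3 = (-50, 55, +0.10).
Determinant of the coordinate differences = 45·55 − (-50)·65 = 5725.
∂h/∂x = [(+0.01)·55 − (+0.10)·65] / 5725 = -0.001039
∂h/∂y = [45·(+0.10) − (-50)·(+0.01)] / 5725 = +0.0008734
|∇h| = √(-0.001039² + 0.0008734²) = 0.001357
Seepage velocity v = K·i/n = 120.0 × 0.001357 / 0.29 = 0.5615 m/day.
t = 100 / 0.5615 = 178.1 days.

180 days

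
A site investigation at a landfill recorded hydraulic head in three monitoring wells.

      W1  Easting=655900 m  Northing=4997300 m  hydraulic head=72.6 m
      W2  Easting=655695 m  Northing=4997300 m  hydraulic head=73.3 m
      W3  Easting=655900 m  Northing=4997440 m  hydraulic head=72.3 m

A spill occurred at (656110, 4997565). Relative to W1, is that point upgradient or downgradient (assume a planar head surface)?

downgradient

∂h/∂x = (73.3 − 72.6) / (655695 − 655900) = -0.003415
∂h/∂y = (72.3 − 72.6) / (4997440 − 4997300) = -0.002143
Head at (656110, 4997565) = 72.6 + (-0.003415)·(210) + (-0.002143)·(265) = 71.32 m.
That is lower than the 72.6 m at W1, so the point is downgradient.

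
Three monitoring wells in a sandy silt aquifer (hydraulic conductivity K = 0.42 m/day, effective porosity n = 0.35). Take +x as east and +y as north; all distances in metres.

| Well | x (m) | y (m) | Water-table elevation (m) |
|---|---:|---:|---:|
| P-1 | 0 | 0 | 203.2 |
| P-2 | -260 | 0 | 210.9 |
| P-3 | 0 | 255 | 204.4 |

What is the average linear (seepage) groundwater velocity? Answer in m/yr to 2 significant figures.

13 m/yr

∂h/∂x = (210.9 − 203.2) / (-260 − 0) = -0.02962
∂h/∂y = (204.4 − 203.2) / (255 − 0) = +0.004706
|∇h| = √(-0.02962² + 0.004706²) = 0.02999
Seepage velocity v = K·i/n = 0.42 × 0.02999 / 0.35 = 0.03599 m/day = 13.15 m/yr.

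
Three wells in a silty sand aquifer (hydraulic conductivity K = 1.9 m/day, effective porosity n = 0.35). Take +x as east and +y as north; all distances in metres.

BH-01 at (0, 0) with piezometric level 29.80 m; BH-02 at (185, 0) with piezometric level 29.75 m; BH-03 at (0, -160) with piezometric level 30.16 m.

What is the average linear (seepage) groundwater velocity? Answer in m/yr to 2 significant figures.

∂h/∂x = (29.75 − 29.80) / (185 − 0) = -0.0002703
∂h/∂y = (30.16 − 29.80) / (-160 − 0) = -0.002250
|∇h| = √(-0.0002703² + -0.002250²) = 0.002266
Seepage velocity v = K·i/n = 1.9 × 0.002266 / 0.35 = 0.0123 m/day = 4.493 m/yr.

4.5 m/yr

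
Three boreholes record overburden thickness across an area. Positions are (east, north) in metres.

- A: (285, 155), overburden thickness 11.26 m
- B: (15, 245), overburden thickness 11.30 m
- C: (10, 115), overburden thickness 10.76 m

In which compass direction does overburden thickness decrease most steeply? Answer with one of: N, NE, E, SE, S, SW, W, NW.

S

Taking A as reference: B−A = (-270, 90, +0.04); C−A = (-275, -40, -0.50).
Solve a·Δx + b·Δy = Δd: det = (-270)·(-40) − (-275)·90 = 35550.
∂d/∂x = [(+0.04)·(-40) − (-0.50)·90] / 35550 = +0.001221
∂d/∂y = [(-270)·(-0.50) − (-275)·(+0.04)] / 35550 = +0.004107
Steepest decrease is along −∇f = (-0.001221 E, -0.004107 N) → south.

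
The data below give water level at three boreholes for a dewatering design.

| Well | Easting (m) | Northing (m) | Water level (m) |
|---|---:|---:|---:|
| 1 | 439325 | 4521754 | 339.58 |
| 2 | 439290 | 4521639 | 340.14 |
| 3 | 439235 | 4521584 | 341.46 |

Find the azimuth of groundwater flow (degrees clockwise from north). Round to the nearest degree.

097°

Taking 1 as reference: 2−1 = (-35, -115, +0.56); 3−1 = (-90, -170, +1.88).
Solve a·Δx + b·Δy = Δh: det = (-35)·(-170) − (-90)·(-115) = -4400.
∂h/∂x = [(+0.56)·(-170) − (+1.88)·(-115)] / -4400 = -0.02750
∂h/∂y = [(-35)·(+1.88) − (-90)·(+0.56)] / -4400 = +0.003500
Flow direction (−∇h) has components (+0.02750 E, -0.003500 N).
Azimuth = atan2(E, N) = atan2(+0.02750, -0.003500) = 97.3° ≈ 097°.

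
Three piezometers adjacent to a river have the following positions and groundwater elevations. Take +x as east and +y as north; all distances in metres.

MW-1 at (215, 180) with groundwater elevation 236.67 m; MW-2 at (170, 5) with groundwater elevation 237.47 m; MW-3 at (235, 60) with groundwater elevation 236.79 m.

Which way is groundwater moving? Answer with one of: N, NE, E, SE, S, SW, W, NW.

E

Three-point gradient (reference MW-1): Δ to MW-2 = (-45, -175, +0.80), Δ to MW-3 = (20, -120, +0.12).
∂h/∂x = -0.008427, ∂h/∂y = -0.002404 (det = 8900).
Flow = −∇h = (+0.008427 east, +0.002404 north), which points east.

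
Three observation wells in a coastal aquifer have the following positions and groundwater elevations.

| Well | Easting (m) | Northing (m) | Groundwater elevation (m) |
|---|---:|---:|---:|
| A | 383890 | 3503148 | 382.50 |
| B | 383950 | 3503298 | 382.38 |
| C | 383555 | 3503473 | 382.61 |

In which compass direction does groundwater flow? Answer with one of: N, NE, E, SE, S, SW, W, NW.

Differences from A: to B (Δx, Δy, Δh) = (60, 150, -0.12); to C = (-335, 325, +0.11).
Determinant of the coordinate differences = 60·325 − (-335)·150 = 69750.
∂h/∂x = [(-0.12)·325 − (+0.11)·150] / 69750 = -0.0007957
∂h/∂y = [60·(+0.11) − (-335)·(-0.12)] / 69750 = -0.0004817
Flow = −∇h = (+0.0007957 east, +0.0004817 north), which points northeast.

NE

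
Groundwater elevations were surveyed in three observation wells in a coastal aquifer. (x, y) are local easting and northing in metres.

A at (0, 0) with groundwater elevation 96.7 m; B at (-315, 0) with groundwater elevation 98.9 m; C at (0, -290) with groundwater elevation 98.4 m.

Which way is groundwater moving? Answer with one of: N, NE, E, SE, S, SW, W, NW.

∂h/∂x = (98.9 − 96.7) / (-315 − 0) = -0.006984
∂h/∂y = (98.4 − 96.7) / (-290 − 0) = -0.005862
Flow = −∇h = (+0.006984 east, +0.005862 north), which points northeast.

NE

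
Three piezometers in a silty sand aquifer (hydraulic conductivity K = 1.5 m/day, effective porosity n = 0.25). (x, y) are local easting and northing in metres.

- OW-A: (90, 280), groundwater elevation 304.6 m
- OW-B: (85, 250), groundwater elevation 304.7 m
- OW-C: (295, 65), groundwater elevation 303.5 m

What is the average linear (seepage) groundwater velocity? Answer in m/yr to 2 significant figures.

Differences from OW-A: to OW-B (Δx, Δy, Δh) = (-5, -30, +0.1); to OW-C = (205, -215, -1.1).
Solve a·Δx + b·Δy = Δh: det = (-5)·(-215) − 205·(-30) = 7225.
∂h/∂x = [(+0.1)·(-215) − (-1.1)·(-30)] / 7225 = -0.007543
∂h/∂y = [(-5)·(-1.1) − 205·(+0.1)] / 7225 = -0.002076
|∇h| = √(-0.007543² + -0.002076²) = 0.007823
Seepage velocity v = K·i/n = 1.5 × 0.007823 / 0.25 = 0.04694 m/day = 17.14 m/yr.

17 m/yr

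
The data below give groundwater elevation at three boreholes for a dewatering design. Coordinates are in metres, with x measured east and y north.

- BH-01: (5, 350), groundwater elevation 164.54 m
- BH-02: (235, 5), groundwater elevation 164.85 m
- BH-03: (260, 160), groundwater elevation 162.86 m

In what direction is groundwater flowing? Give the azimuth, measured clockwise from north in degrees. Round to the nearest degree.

054°

Differences from BH-01: to BH-02 (Δx, Δy, Δh) = (230, -345, +0.31); to BH-03 = (255, -190, -1.68).
Solve a·Δx + b·Δy = Δh: det = 230·(-190) − 255·(-345) = 44275.
∂h/∂x = [(+0.31)·(-190) − (-1.68)·(-345)] / 44275 = -0.01442
∂h/∂y = [230·(-1.68) − 255·(+0.31)] / 44275 = -0.01051
Flow direction (−∇h) has components (+0.01442 E, +0.01051 N).
Azimuth = atan2(E, N) = atan2(+0.01442, +0.01051) = 53.9° ≈ 054°.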